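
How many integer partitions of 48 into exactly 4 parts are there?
p(48, 4 parts) = 816

Partitions of n into exactly k parts are in bijection with partitions of n − k into at most k parts (subtract 1 from each part). So p(48, exactly 4) = p(44, parts ≤ 4). Computing via the recurrence p(m, j) = p(m, j−1) + p(m−j, j) gives 816.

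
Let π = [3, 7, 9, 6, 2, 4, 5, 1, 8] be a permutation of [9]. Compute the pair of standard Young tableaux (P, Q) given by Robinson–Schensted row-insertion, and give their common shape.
P = [1, 4, 5, 8] / [2, 6, 9] / [3] / [7];  Q = [1, 2, 3, 9] / [4, 6, 7] / [5] / [8];  common shape = (4, 3, 1, 1)

Row-insert the values π_1, π_2, … into P one at a time, bumping the leftmost entry strictly greater than the inserted value down to the next row. The recording tableau Q records, in position (i, j), the step at which that cell was added to P.
  Insert 3 (step 1): P = [3];  Q = [1]
  Insert 7 (step 2): P = [3, 7];  Q = [1, 2]
  Insert 9 (step 3): P = [3, 7, 9];  Q = [1, 2, 3]
  Insert 6 (step 4): P = [3, 6, 9] / [7];  Q = [1, 2, 3] / [4]
  Insert 2 (step 5): P = [2, 6, 9] / [3] / [7];  Q = [1, 2, 3] / [4] / [5]
  Insert 4 (step 6): P = [2, 4, 9] / [3, 6] / [7];  Q = [1, 2, 3] / [4, 6] / [5]
  Insert 5 (step 7): P = [2, 4, 5] / [3, 6, 9] / [7];  Q = [1, 2, 3] / [4, 6, 7] / [5]
  Insert 1 (step 8): P = [1, 4, 5] / [2, 6, 9] / [3] / [7];  Q = [1, 2, 3] / [4, 6, 7] / [5] / [8]
  Insert 8 (step 9): P = [1, 4, 5, 8] / [2, 6, 9] / [3] / [7];  Q = [1, 2, 3, 9] / [4, 6, 7] / [5] / [8]
Final shape: (4, 3, 1, 1).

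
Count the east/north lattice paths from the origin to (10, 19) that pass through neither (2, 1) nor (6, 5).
Number of paths = 14572065

Inclusion–exclusion. Total paths: C(29, 10) = 20030010. Through P₁: C(3, 2)·C(26, 8) = 4686825. Through P₂: C(11, 6)·C(18, 4) = 1413720. Since P₁ is strictly southwest of P₂, a monotone path through both must visit P₁ then P₂; paths through both = C(3, 2)·C(8, 4)·C(18, 4) = 642600. Avoid both = 20030010 − 4686825 − 1413720 + 642600 = 14572065.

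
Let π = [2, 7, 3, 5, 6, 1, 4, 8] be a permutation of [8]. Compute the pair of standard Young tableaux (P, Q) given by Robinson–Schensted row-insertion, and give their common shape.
P = [1, 3, 4, 6, 8] / [2, 5] / [7];  Q = [1, 2, 4, 5, 8] / [3, 7] / [6];  common shape = (5, 2, 1)

Row-insert the values π_1, π_2, … into P one at a time, bumping the leftmost entry strictly greater than the inserted value down to the next row. The recording tableau Q records, in position (i, j), the step at which that cell was added to P.
  Insert 2 (step 1): P = [2];  Q = [1]
  Insert 7 (step 2): P = [2, 7];  Q = [1, 2]
  Insert 3 (step 3): P = [2, 3] / [7];  Q = [1, 2] / [3]
  Insert 5 (step 4): P = [2, 3, 5] / [7];  Q = [1, 2, 4] / [3]
  Insert 6 (step 5): P = [2, 3, 5, 6] / [7];  Q = [1, 2, 4, 5] / [3]
  Insert 1 (step 6): P = [1, 3, 5, 6] / [2] / [7];  Q = [1, 2, 4, 5] / [3] / [6]
  Insert 4 (step 7): P = [1, 3, 4, 6] / [2, 5] / [7];  Q = [1, 2, 4, 5] / [3, 7] / [6]
  Insert 8 (step 8): P = [1, 3, 4, 6, 8] / [2, 5] / [7];  Q = [1, 2, 4, 5, 8] / [3, 7] / [6]
Final shape: (5, 2, 1).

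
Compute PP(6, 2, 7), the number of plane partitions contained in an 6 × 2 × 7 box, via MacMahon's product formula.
PP(6, 2, 7) = 736164

Evaluate the triple product over i = 1..6, j = 1..2, k = 1..7. The factors are (2/1) · (3/2) · (4/3) · (5/4) · (6/5) · (7/6) · (8/7) · (3/2) · … (84 factors total). The numerators and denominators telescope so the product is an integer; carrying out the multiplication exactly gives PP(6, 2, 7) = 736164.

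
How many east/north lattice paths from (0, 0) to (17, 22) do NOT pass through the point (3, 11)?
Number of paths = 49398624210

Total paths from (0, 0) to (17, 22): C(39, 17) = 51021117810. Paths through (3, 11): (paths (0, 0) → (3, 11)) × (paths (3, 11) → (17, 22)) = C(14, 3) · C(25, 14) = 364 · 4457400 = 1622493600. Avoidance count = 51021117810 − 1622493600 = 49398624210.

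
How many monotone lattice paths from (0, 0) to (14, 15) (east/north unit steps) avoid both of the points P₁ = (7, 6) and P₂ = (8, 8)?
Number of paths = 44676768

Inclusion–exclusion. Total paths: C(29, 14) = 77558760. Through P₁: C(13, 7)·C(16, 7) = 19631040. Through P₂: C(16, 8)·C(13, 6) = 22084920. Since P₁ is strictly southwest of P₂, a monotone path through both must visit P₁ then P₂; paths through both = C(13, 7)·C(3, 1)·C(13, 6) = 8833968. Avoid both = 77558760 − 19631040 − 22084920 + 8833968 = 44676768.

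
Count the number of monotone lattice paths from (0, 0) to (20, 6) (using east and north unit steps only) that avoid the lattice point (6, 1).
Number of paths = 148834

Total paths from (0, 0) to (20, 6): C(26, 20) = 230230. Paths through (6, 1): (paths (0, 0) → (6, 1)) × (paths (6, 1) → (20, 6)) = C(7, 6) · C(19, 14) = 7 · 11628 = 81396. Avoidance count = 230230 − 81396 = 148834.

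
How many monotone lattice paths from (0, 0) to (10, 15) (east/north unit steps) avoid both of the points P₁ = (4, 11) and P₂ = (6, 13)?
Number of paths = 2697980

Inclusion–exclusion. Total paths: C(25, 10) = 3268760. Through P₁: C(15, 4)·C(10, 6) = 286650. Through P₂: C(19, 6)·C(6, 4) = 406980. Since P₁ is strictly southwest of P₂, a monotone path through both must visit P₁ then P₂; paths through both = C(15, 4)·C(4, 2)·C(6, 4) = 122850. Avoid both = 3268760 − 286650 − 406980 + 122850 = 2697980.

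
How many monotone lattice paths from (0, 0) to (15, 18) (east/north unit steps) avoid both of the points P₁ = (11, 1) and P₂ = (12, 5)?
Number of paths = 1033654820

Inclusion–exclusion. Total paths: C(33, 15) = 1037158320. Through P₁: C(12, 11)·C(21, 4) = 71820. Through P₂: C(17, 12)·C(16, 3) = 3465280. Since P₁ is strictly southwest of P₂, a monotone path through both must visit P₁ then P₂; paths through both = C(12, 11)·C(5, 1)·C(16, 3) = 33600. Avoid both = 1037158320 − 71820 − 3465280 + 33600 = 1033654820.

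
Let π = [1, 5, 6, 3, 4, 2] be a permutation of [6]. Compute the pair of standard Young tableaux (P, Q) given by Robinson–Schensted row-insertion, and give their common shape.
P = [1, 2, 4] / [3, 6] / [5];  Q = [1, 2, 3] / [4, 5] / [6];  common shape = (3, 2, 1)

Row-insert the values π_1, π_2, … into P one at a time, bumping the leftmost entry strictly greater than the inserted value down to the next row. The recording tableau Q records, in position (i, j), the step at which that cell was added to P.
  Insert 1 (step 1): P = [1];  Q = [1]
  Insert 5 (step 2): P = [1, 5];  Q = [1, 2]
  Insert 6 (step 3): P = [1, 5, 6];  Q = [1, 2, 3]
  Insert 3 (step 4): P = [1, 3, 6] / [5];  Q = [1, 2, 3] / [4]
  Insert 4 (step 5): P = [1, 3, 4] / [5, 6];  Q = [1, 2, 3] / [4, 5]
  Insert 2 (step 6): P = [1, 2, 4] / [3, 6] / [5];  Q = [1, 2, 3] / [4, 5] / [6]
Final shape: (3, 2, 1).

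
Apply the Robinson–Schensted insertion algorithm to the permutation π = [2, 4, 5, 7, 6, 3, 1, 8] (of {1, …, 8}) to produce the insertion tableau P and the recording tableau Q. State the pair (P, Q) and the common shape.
P = [1, 3, 5, 6, 8] / [2] / [4] / [7];  Q = [1, 2, 3, 4, 8] / [5] / [6] / [7];  common shape = (5, 1, 1, 1)

Row-insert the values π_1, π_2, … into P one at a time, bumping the leftmost entry strictly greater than the inserted value down to the next row. The recording tableau Q records, in position (i, j), the step at which that cell was added to P.
  Insert 2 (step 1): P = [2];  Q = [1]
  Insert 4 (step 2): P = [2, 4];  Q = [1, 2]
  Insert 5 (step 3): P = [2, 4, 5];  Q = [1, 2, 3]
  Insert 7 (step 4): P = [2, 4, 5, 7];  Q = [1, 2, 3, 4]
  Insert 6 (step 5): P = [2, 4, 5, 6] / [7];  Q = [1, 2, 3, 4] / [5]
  Insert 3 (step 6): P = [2, 3, 5, 6] / [4] / [7];  Q = [1, 2, 3, 4] / [5] / [6]
  Insert 1 (step 7): P = [1, 3, 5, 6] / [2] / [4] / [7];  Q = [1, 2, 3, 4] / [5] / [6] / [7]
  Insert 8 (step 8): P = [1, 3, 5, 6, 8] / [2] / [4] / [7];  Q = [1, 2, 3, 4, 8] / [5] / [6] / [7]
Final shape: (5, 1, 1, 1).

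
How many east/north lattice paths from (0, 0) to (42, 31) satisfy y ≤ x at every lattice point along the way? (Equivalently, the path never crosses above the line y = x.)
Number of paths = 107977072198037809536

By the reflection principle (André's argument), the number of monotone paths to (42, 31) with n ≤ m that never go above y = x is C(73, 42) − C(73, 43) = 386917842042968817504 − 278940769844931007968 = 107977072198037809536.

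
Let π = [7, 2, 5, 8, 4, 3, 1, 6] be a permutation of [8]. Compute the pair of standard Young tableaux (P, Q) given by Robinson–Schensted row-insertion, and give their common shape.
P = [1, 3, 6] / [2, 8] / [4] / [5] / [7];  Q = [1, 3, 4] / [2, 8] / [5] / [6] / [7];  common shape = (3, 2, 1, 1, 1)

Row-insert the values π_1, π_2, … into P one at a time, bumping the leftmost entry strictly greater than the inserted value down to the next row. The recording tableau Q records, in position (i, j), the step at which that cell was added to P.
  Insert 7 (step 1): P = [7];  Q = [1]
  Insert 2 (step 2): P = [2] / [7];  Q = [1] / [2]
  Insert 5 (step 3): P = [2, 5] / [7];  Q = [1, 3] / [2]
  Insert 8 (step 4): P = [2, 5, 8] / [7];  Q = [1, 3, 4] / [2]
  Insert 4 (step 5): P = [2, 4, 8] / [5] / [7];  Q = [1, 3, 4] / [2] / [5]
  Insert 3 (step 6): P = [2, 3, 8] / [4] / [5] / [7];  Q = [1, 3, 4] / [2] / [5] / [6]
  Insert 1 (step 7): P = [1, 3, 8] / [2] / [4] / [5] / [7];  Q = [1, 3, 4] / [2] / [5] / [6] / [7]
  Insert 6 (step 8): P = [1, 3, 6] / [2, 8] / [4] / [5] / [7];  Q = [1, 3, 4] / [2, 8] / [5] / [6] / [7]
Final shape: (3, 2, 1, 1, 1).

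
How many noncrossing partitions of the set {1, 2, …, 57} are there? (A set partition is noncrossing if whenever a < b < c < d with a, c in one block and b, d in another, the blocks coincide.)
C_57 = 26700952856774851904245220912664

These noncrossing partitions are counted by the Catalan number C_n = (1/(n + 1)) · C(2n, n). For n = 57: C_57 = (1/58) · C(114, 57) = 1548655265692941410446222812934512/58 = 26700952856774851904245220912664.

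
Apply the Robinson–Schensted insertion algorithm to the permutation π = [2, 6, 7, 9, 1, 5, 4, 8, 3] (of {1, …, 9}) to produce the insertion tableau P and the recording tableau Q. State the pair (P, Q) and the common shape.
P = [1, 3, 7, 8] / [2, 4, 9] / [5] / [6];  Q = [1, 2, 3, 4] / [5, 6, 8] / [7] / [9];  common shape = (4, 3, 1, 1)

Row-insert the values π_1, π_2, … into P one at a time, bumping the leftmost entry strictly greater than the inserted value down to the next row. The recording tableau Q records, in position (i, j), the step at which that cell was added to P.
  Insert 2 (step 1): P = [2];  Q = [1]
  Insert 6 (step 2): P = [2, 6];  Q = [1, 2]
  Insert 7 (step 3): P = [2, 6, 7];  Q = [1, 2, 3]
  Insert 9 (step 4): P = [2, 6, 7, 9];  Q = [1, 2, 3, 4]
  Insert 1 (step 5): P = [1, 6, 7, 9] / [2];  Q = [1, 2, 3, 4] / [5]
  Insert 5 (step 6): P = [1, 5, 7, 9] / [2, 6];  Q = [1, 2, 3, 4] / [5, 6]
  Insert 4 (step 7): P = [1, 4, 7, 9] / [2, 5] / [6];  Q = [1, 2, 3, 4] / [5, 6] / [7]
  Insert 8 (step 8): P = [1, 4, 7, 8] / [2, 5, 9] / [6];  Q = [1, 2, 3, 4] / [5, 6, 8] / [7]
  Insert 3 (step 9): P = [1, 3, 7, 8] / [2, 4, 9] / [5] / [6];  Q = [1, 2, 3, 4] / [5, 6, 8] / [7] / [9]
Final shape: (4, 3, 1, 1).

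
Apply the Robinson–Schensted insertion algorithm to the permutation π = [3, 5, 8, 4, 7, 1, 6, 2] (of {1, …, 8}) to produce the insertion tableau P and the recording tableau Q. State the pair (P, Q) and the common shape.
P = [1, 2, 6] / [3, 4] / [5, 7] / [8];  Q = [1, 2, 3] / [4, 5] / [6, 7] / [8];  common shape = (3, 2, 2, 1)

Row-insert the values π_1, π_2, … into P one at a time, bumping the leftmost entry strictly greater than the inserted value down to the next row. The recording tableau Q records, in position (i, j), the step at which that cell was added to P.
  Insert 3 (step 1): P = [3];  Q = [1]
  Insert 5 (step 2): P = [3, 5];  Q = [1, 2]
  Insert 8 (step 3): P = [3, 5, 8];  Q = [1, 2, 3]
  Insert 4 (step 4): P = [3, 4, 8] / [5];  Q = [1, 2, 3] / [4]
  Insert 7 (step 5): P = [3, 4, 7] / [5, 8];  Q = [1, 2, 3] / [4, 5]
  Insert 1 (step 6): P = [1, 4, 7] / [3, 8] / [5];  Q = [1, 2, 3] / [4, 5] / [6]
  Insert 6 (step 7): P = [1, 4, 6] / [3, 7] / [5, 8];  Q = [1, 2, 3] / [4, 5] / [6, 7]
  Insert 2 (step 8): P = [1, 2, 6] / [3, 4] / [5, 7] / [8];  Q = [1, 2, 3] / [4, 5] / [6, 7] / [8]
Final shape: (3, 2, 2, 1).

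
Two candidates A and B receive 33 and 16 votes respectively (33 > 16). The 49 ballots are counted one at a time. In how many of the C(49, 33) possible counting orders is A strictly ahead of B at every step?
Strict-lead orderings = 1161588834303

Total orderings of the 49 votes with 33 for A: C(49, 33) = 3348108992991. By the Bertrand ballot formula (Cycle Lemma / reflection principle), the number of orderings in which A is strictly ahead of B throughout is (p − q)/(p + q) · C(p + q, p) = (33 − 16)/(33 + 16) · 3348108992991 = 1161588834303.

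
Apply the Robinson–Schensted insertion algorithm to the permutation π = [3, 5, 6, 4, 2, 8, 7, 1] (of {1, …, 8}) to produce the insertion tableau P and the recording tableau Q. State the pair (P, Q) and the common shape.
P = [1, 4, 6, 7] / [2, 8] / [3] / [5];  Q = [1, 2, 3, 6] / [4, 7] / [5] / [8];  common shape = (4, 2, 1, 1)

Row-insert the values π_1, π_2, … into P one at a time, bumping the leftmost entry strictly greater than the inserted value down to the next row. The recording tableau Q records, in position (i, j), the step at which that cell was added to P.
  Insert 3 (step 1): P = [3];  Q = [1]
  Insert 5 (step 2): P = [3, 5];  Q = [1, 2]
  Insert 6 (step 3): P = [3, 5, 6];  Q = [1, 2, 3]
  Insert 4 (step 4): P = [3, 4, 6] / [5];  Q = [1, 2, 3] / [4]
  Insert 2 (step 5): P = [2, 4, 6] / [3] / [5];  Q = [1, 2, 3] / [4] / [5]
  Insert 8 (step 6): P = [2, 4, 6, 8] / [3] / [5];  Q = [1, 2, 3, 6] / [4] / [5]
  Insert 7 (step 7): P = [2, 4, 6, 7] / [3, 8] / [5];  Q = [1, 2, 3, 6] / [4, 7] / [5]
  Insert 1 (step 8): P = [1, 4, 6, 7] / [2, 8] / [3] / [5];  Q = [1, 2, 3, 6] / [4, 7] / [5] / [8]
Final shape: (4, 2, 1, 1).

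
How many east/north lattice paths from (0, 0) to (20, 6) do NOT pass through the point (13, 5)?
Number of paths = 161686

Total paths from (0, 0) to (20, 6): C(26, 20) = 230230. Paths through (13, 5): (paths (0, 0) → (13, 5)) × (paths (13, 5) → (20, 6)) = C(18, 13) · C(8, 7) = 8568 · 8 = 68544. Avoidance count = 230230 − 68544 = 161686.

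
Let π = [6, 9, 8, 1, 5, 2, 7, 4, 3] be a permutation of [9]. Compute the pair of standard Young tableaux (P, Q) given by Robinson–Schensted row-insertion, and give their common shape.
P = [1, 2, 3] / [4, 7] / [5, 8] / [6] / [9];  Q = [1, 2, 7] / [3, 5] / [4, 8] / [6] / [9];  common shape = (3, 2, 2, 1, 1)

Row-insert the values π_1, π_2, … into P one at a time, bumping the leftmost entry strictly greater than the inserted value down to the next row. The recording tableau Q records, in position (i, j), the step at which that cell was added to P.
  Insert 6 (step 1): P = [6];  Q = [1]
  Insert 9 (step 2): P = [6, 9];  Q = [1, 2]
  Insert 8 (step 3): P = [6, 8] / [9];  Q = [1, 2] / [3]
  Insert 1 (step 4): P = [1, 8] / [6] / [9];  Q = [1, 2] / [3] / [4]
  Insert 5 (step 5): P = [1, 5] / [6, 8] / [9];  Q = [1, 2] / [3, 5] / [4]
  Insert 2 (step 6): P = [1, 2] / [5, 8] / [6] / [9];  Q = [1, 2] / [3, 5] / [4] / [6]
  Insert 7 (step 7): P = [1, 2, 7] / [5, 8] / [6] / [9];  Q = [1, 2, 7] / [3, 5] / [4] / [6]
  Insert 4 (step 8): P = [1, 2, 4] / [5, 7] / [6, 8] / [9];  Q = [1, 2, 7] / [3, 5] / [4, 8] / [6]
  Insert 3 (step 9): P = [1, 2, 3] / [4, 7] / [5, 8] / [6] / [9];  Q = [1, 2, 7] / [3, 5] / [4, 8] / [6] / [9]
Final shape: (3, 2, 2, 1, 1).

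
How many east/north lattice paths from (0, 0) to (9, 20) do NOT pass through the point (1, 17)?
Number of paths = 10012035

Total paths from (0, 0) to (9, 20): C(29, 9) = 10015005. Paths through (1, 17): (paths (0, 0) → (1, 17)) × (paths (1, 17) → (9, 20)) = C(18, 1) · C(11, 8) = 18 · 165 = 2970. Avoidance count = 10015005 − 2970 = 10012035.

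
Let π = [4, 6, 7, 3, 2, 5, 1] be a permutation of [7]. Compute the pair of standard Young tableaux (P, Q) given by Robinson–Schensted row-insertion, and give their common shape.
P = [1, 5, 7] / [2, 6] / [3] / [4];  Q = [1, 2, 3] / [4, 6] / [5] / [7];  common shape = (3, 2, 1, 1)

Row-insert the values π_1, π_2, … into P one at a time, bumping the leftmost entry strictly greater than the inserted value down to the next row. The recording tableau Q records, in position (i, j), the step at which that cell was added to P.
  Insert 4 (step 1): P = [4];  Q = [1]
  Insert 6 (step 2): P = [4, 6];  Q = [1, 2]
  Insert 7 (step 3): P = [4, 6, 7];  Q = [1, 2, 3]
  Insert 3 (step 4): P = [3, 6, 7] / [4];  Q = [1, 2, 3] / [4]
  Insert 2 (step 5): P = [2, 6, 7] / [3] / [4];  Q = [1, 2, 3] / [4] / [5]
  Insert 5 (step 6): P = [2, 5, 7] / [3, 6] / [4];  Q = [1, 2, 3] / [4, 6] / [5]
  Insert 1 (step 7): P = [1, 5, 7] / [2, 6] / [3] / [4];  Q = [1, 2, 3] / [4, 6] / [5] / [7]
Final shape: (3, 2, 1, 1).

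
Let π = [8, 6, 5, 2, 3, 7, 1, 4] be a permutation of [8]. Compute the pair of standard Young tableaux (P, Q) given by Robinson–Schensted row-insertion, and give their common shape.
P = [1, 3, 4] / [2, 7] / [5] / [6] / [8];  Q = [1, 5, 6] / [2, 8] / [3] / [4] / [7];  common shape = (3, 2, 1, 1, 1)

Row-insert the values π_1, π_2, … into P one at a time, bumping the leftmost entry strictly greater than the inserted value down to the next row. The recording tableau Q records, in position (i, j), the step at which that cell was added to P.
  Insert 8 (step 1): P = [8];  Q = [1]
  Insert 6 (step 2): P = [6] / [8];  Q = [1] / [2]
  Insert 5 (step 3): P = [5] / [6] / [8];  Q = [1] / [2] / [3]
  Insert 2 (step 4): P = [2] / [5] / [6] / [8];  Q = [1] / [2] / [3] / [4]
  Insert 3 (step 5): P = [2, 3] / [5] / [6] / [8];  Q = [1, 5] / [2] / [3] / [4]
  Insert 7 (step 6): P = [2, 3, 7] / [5] / [6] / [8];  Q = [1, 5, 6] / [2] / [3] / [4]
  Insert 1 (step 7): P = [1, 3, 7] / [2] / [5] / [6] / [8];  Q = [1, 5, 6] / [2] / [3] / [4] / [7]
  Insert 4 (step 8): P = [1, 3, 4] / [2, 7] / [5] / [6] / [8];  Q = [1, 5, 6] / [2, 8] / [3] / [4] / [7]
Final shape: (3, 2, 1, 1, 1).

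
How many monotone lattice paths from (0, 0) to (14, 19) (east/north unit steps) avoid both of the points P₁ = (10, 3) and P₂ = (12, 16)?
Number of paths = 513506280

Inclusion–exclusion. Total paths: C(33, 14) = 818809200. Through P₁: C(13, 10)·C(20, 4) = 1385670. Through P₂: C(28, 12)·C(5, 2) = 304217550. Since P₁ is strictly southwest of P₂, a monotone path through both must visit P₁ then P₂; paths through both = C(13, 10)·C(15, 2)·C(5, 2) = 300300. Avoid both = 818809200 − 1385670 − 304217550 + 300300 = 513506280.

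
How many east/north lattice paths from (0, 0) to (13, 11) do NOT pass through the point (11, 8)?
Number of paths = 1740324

Total paths from (0, 0) to (13, 11): C(24, 13) = 2496144. Paths through (11, 8): (paths (0, 0) → (11, 8)) × (paths (11, 8) → (13, 11)) = C(19, 11) · C(5, 2) = 75582 · 10 = 755820. Avoidance count = 2496144 − 755820 = 1740324.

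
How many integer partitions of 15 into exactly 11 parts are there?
p(15, 11 parts) = 5

Partitions of n into exactly k parts ↔ partitions of n − k into at most k parts (subtract 1 from each part). For n = 15, k = 11, the partitions are: 5+1+1+1+1+1+1+1+1+1+1, 4+2+1+1+1+1+1+1+1+1+1, 3+3+1+1+1+1+1+1+1+1+1, 3+2+2+1+1+1+1+1+1+1+1, 2+2+2+2+1+1+1+1+1+1+1. Count = 5.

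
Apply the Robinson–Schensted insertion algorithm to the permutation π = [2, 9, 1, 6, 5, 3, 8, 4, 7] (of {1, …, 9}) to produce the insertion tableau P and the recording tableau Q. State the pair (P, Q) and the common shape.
P = [1, 3, 4, 7] / [2, 5, 8] / [6] / [9];  Q = [1, 2, 7, 9] / [3, 4, 8] / [5] / [6];  common shape = (4, 3, 1, 1)

Row-insert the values π_1, π_2, … into P one at a time, bumping the leftmost entry strictly greater than the inserted value down to the next row. The recording tableau Q records, in position (i, j), the step at which that cell was added to P.
  Insert 2 (step 1): P = [2];  Q = [1]
  Insert 9 (step 2): P = [2, 9];  Q = [1, 2]
  Insert 1 (step 3): P = [1, 9] / [2];  Q = [1, 2] / [3]
  Insert 6 (step 4): P = [1, 6] / [2, 9];  Q = [1, 2] / [3, 4]
  Insert 5 (step 5): P = [1, 5] / [2, 6] / [9];  Q = [1, 2] / [3, 4] / [5]
  Insert 3 (step 6): P = [1, 3] / [2, 5] / [6] / [9];  Q = [1, 2] / [3, 4] / [5] / [6]
  Insert 8 (step 7): P = [1, 3, 8] / [2, 5] / [6] / [9];  Q = [1, 2, 7] / [3, 4] / [5] / [6]
  Insert 4 (step 8): P = [1, 3, 4] / [2, 5, 8] / [6] / [9];  Q = [1, 2, 7] / [3, 4, 8] / [5] / [6]
  Insert 7 (step 9): P = [1, 3, 4, 7] / [2, 5, 8] / [6] / [9];  Q = [1, 2, 7, 9] / [3, 4, 8] / [5] / [6]
Final shape: (4, 3, 1, 1).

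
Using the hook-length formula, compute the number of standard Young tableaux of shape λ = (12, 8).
# SYT of shape (12, 8) = 48450

Hook-length formula: f^λ = n! / Π hook(c), product over all cells c of the Young diagram. For λ = (12, 8), n = 20 boxes. Hook lengths by row (left-to-right, top-to-bottom): [13, 12, 11, 10, 9, 8, 7, 6, 4, 3, 2, 1]; [8, 7, 6, 5, 4, 3, 2, 1]. Product of hooks = 50214695731200. So f^λ = 20! / 50214695731200 = 2432902008176640000 / 50214695731200 = 48450.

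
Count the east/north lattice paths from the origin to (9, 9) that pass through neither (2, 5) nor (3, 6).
Number of paths = 38162

Inclusion–exclusion. Total paths: C(18, 9) = 48620. Through P₁: C(7, 2)·C(11, 7) = 6930. Through P₂: C(9, 3)·C(9, 6) = 7056. Since P₁ is strictly southwest of P₂, a monotone path through both must visit P₁ then P₂; paths through both = C(7, 2)·C(2, 1)·C(9, 6) = 3528. Avoid both = 48620 − 6930 − 7056 + 3528 = 38162.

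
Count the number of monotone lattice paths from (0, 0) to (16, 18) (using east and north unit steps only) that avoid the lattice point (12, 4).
Number of paths = 2198392230

Total paths from (0, 0) to (16, 18): C(34, 16) = 2203961430. Paths through (12, 4): (paths (0, 0) → (12, 4)) × (paths (12, 4) → (16, 18)) = C(16, 12) · C(18, 4) = 1820 · 3060 = 5569200. Avoidance count = 2203961430 − 5569200 = 2198392230.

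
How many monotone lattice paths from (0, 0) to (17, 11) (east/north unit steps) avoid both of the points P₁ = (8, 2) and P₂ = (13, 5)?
Number of paths = 18016200

Inclusion–exclusion. Total paths: C(28, 17) = 21474180. Through P₁: C(10, 8)·C(18, 9) = 2187900. Through P₂: C(18, 13)·C(10, 4) = 1799280. Since P₁ is strictly southwest of P₂, a monotone path through both must visit P₁ then P₂; paths through both = C(10, 8)·C(8, 5)·C(10, 4) = 529200. Avoid both = 21474180 − 2187900 − 1799280 + 529200 = 18016200.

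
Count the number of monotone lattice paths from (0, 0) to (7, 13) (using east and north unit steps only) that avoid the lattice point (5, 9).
Number of paths = 47490

Total paths from (0, 0) to (7, 13): C(20, 7) = 77520. Paths through (5, 9): (paths (0, 0) → (5, 9)) × (paths (5, 9) → (7, 13)) = C(14, 5) · C(6, 2) = 2002 · 15 = 30030. Avoidance count = 77520 − 30030 = 47490.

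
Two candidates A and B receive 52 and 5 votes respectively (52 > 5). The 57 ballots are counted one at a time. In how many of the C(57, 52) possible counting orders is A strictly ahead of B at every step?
Strict-lead orderings = 3452526

Total orderings of the 57 votes with 52 for A: C(57, 52) = 4187106. By the Bertrand ballot formula (Cycle Lemma / reflection principle), the number of orderings in which A is strictly ahead of B throughout is (p − q)/(p + q) · C(p + q, p) = (52 − 5)/(52 + 5) · 4187106 = 3452526.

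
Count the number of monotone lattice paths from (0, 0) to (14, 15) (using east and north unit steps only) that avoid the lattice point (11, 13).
Number of paths = 52597320

Total paths from (0, 0) to (14, 15): C(29, 14) = 77558760. Paths through (11, 13): (paths (0, 0) → (11, 13)) × (paths (11, 13) → (14, 15)) = C(24, 11) · C(5, 3) = 2496144 · 10 = 24961440. Avoidance count = 77558760 − 24961440 = 52597320.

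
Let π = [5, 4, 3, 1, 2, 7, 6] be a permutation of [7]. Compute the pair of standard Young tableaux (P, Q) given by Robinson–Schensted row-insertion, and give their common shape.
P = [1, 2, 6] / [3, 7] / [4] / [5];  Q = [1, 5, 6] / [2, 7] / [3] / [4];  common shape = (3, 2, 1, 1)

Row-insert the values π_1, π_2, … into P one at a time, bumping the leftmost entry strictly greater than the inserted value down to the next row. The recording tableau Q records, in position (i, j), the step at which that cell was added to P.
  Insert 5 (step 1): P = [5];  Q = [1]
  Insert 4 (step 2): P = [4] / [5];  Q = [1] / [2]
  Insert 3 (step 3): P = [3] / [4] / [5];  Q = [1] / [2] / [3]
  Insert 1 (step 4): P = [1] / [3] / [4] / [5];  Q = [1] / [2] / [3] / [4]
  Insert 2 (step 5): P = [1, 2] / [3] / [4] / [5];  Q = [1, 5] / [2] / [3] / [4]
  Insert 7 (step 6): P = [1, 2, 7] / [3] / [4] / [5];  Q = [1, 5, 6] / [2] / [3] / [4]
  Insert 6 (step 7): P = [1, 2, 6] / [3, 7] / [4] / [5];  Q = [1, 5, 6] / [2, 7] / [3] / [4]
Final shape: (3, 2, 1, 1).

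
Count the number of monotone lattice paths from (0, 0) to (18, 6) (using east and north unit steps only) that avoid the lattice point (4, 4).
Number of paths = 126196

Total paths from (0, 0) to (18, 6): C(24, 18) = 134596. Paths through (4, 4): (paths (0, 0) → (4, 4)) × (paths (4, 4) → (18, 6)) = C(8, 4) · C(16, 14) = 70 · 120 = 8400. Avoidance count = 134596 − 8400 = 126196.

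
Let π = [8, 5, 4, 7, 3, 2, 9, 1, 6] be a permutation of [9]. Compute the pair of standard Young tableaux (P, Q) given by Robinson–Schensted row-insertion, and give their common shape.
P = [1, 6, 9] / [2, 7] / [3] / [4] / [5] / [8];  Q = [1, 4, 7] / [2, 9] / [3] / [5] / [6] / [8];  common shape = (3, 2, 1, 1, 1, 1)

Row-insert the values π_1, π_2, … into P one at a time, bumping the leftmost entry strictly greater than the inserted value down to the next row. The recording tableau Q records, in position (i, j), the step at which that cell was added to P.
  Insert 8 (step 1): P = [8];  Q = [1]
  Insert 5 (step 2): P = [5] / [8];  Q = [1] / [2]
  Insert 4 (step 3): P = [4] / [5] / [8];  Q = [1] / [2] / [3]
  Insert 7 (step 4): P = [4, 7] / [5] / [8];  Q = [1, 4] / [2] / [3]
  Insert 3 (step 5): P = [3, 7] / [4] / [5] / [8];  Q = [1, 4] / [2] / [3] / [5]
  Insert 2 (step 6): P = [2, 7] / [3] / [4] / [5] / [8];  Q = [1, 4] / [2] / [3] / [5] / [6]
  Insert 9 (step 7): P = [2, 7, 9] / [3] / [4] / [5] / [8];  Q = [1, 4, 7] / [2] / [3] / [5] / [6]
  Insert 1 (step 8): P = [1, 7, 9] / [2] / [3] / [4] / [5] / [8];  Q = [1, 4, 7] / [2] / [3] / [5] / [6] / [8]
  Insert 6 (step 9): P = [1, 6, 9] / [2, 7] / [3] / [4] / [5] / [8];  Q = [1, 4, 7] / [2, 9] / [3] / [5] / [6] / [8]
Final shape: (3, 2, 1, 1, 1, 1).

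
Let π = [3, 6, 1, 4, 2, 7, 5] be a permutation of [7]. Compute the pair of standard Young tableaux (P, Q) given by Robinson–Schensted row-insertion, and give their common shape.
P = [1, 2, 5] / [3, 4, 7] / [6];  Q = [1, 2, 6] / [3, 4, 7] / [5];  common shape = (3, 3, 1)

Row-insert the values π_1, π_2, … into P one at a time, bumping the leftmost entry strictly greater than the inserted value down to the next row. The recording tableau Q records, in position (i, j), the step at which that cell was added to P.
  Insert 3 (step 1): P = [3];  Q = [1]
  Insert 6 (step 2): P = [3, 6];  Q = [1, 2]
  Insert 1 (step 3): P = [1, 6] / [3];  Q = [1, 2] / [3]
  Insert 4 (step 4): P = [1, 4] / [3, 6];  Q = [1, 2] / [3, 4]
  Insert 2 (step 5): P = [1, 2] / [3, 4] / [6];  Q = [1, 2] / [3, 4] / [5]
  Insert 7 (step 6): P = [1, 2, 7] / [3, 4] / [6];  Q = [1, 2, 6] / [3, 4] / [5]
  Insert 5 (step 7): P = [1, 2, 5] / [3, 4, 7] / [6];  Q = [1, 2, 6] / [3, 4, 7] / [5]
Final shape: (3, 3, 1).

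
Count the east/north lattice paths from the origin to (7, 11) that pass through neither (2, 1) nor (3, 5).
Number of paths = 14205

Inclusion–exclusion. Total paths: C(18, 7) = 31824. Through P₁: C(3, 2)·C(15, 5) = 9009. Through P₂: C(8, 3)·C(10, 4) = 11760. Since P₁ is strictly southwest of P₂, a monotone path through both must visit P₁ then P₂; paths through both = C(3, 2)·C(5, 1)·C(10, 4) = 3150. Avoid both = 31824 − 9009 − 11760 + 3150 = 14205.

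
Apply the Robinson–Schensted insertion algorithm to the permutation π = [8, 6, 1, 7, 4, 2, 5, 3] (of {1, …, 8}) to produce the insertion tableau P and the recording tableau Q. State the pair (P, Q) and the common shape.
P = [1, 2, 3] / [4, 5] / [6, 7] / [8];  Q = [1, 4, 7] / [2, 5] / [3, 8] / [6];  common shape = (3, 2, 2, 1)

Row-insert the values π_1, π_2, … into P one at a time, bumping the leftmost entry strictly greater than the inserted value down to the next row. The recording tableau Q records, in position (i, j), the step at which that cell was added to P.
  Insert 8 (step 1): P = [8];  Q = [1]
  Insert 6 (step 2): P = [6] / [8];  Q = [1] / [2]
  Insert 1 (step 3): P = [1] / [6] / [8];  Q = [1] / [2] / [3]
  Insert 7 (step 4): P = [1, 7] / [6] / [8];  Q = [1, 4] / [2] / [3]
  Insert 4 (step 5): P = [1, 4] / [6, 7] / [8];  Q = [1, 4] / [2, 5] / [3]
  Insert 2 (step 6): P = [1, 2] / [4, 7] / [6] / [8];  Q = [1, 4] / [2, 5] / [3] / [6]
  Insert 5 (step 7): P = [1, 2, 5] / [4, 7] / [6] / [8];  Q = [1, 4, 7] / [2, 5] / [3] / [6]
  Insert 3 (step 8): P = [1, 2, 3] / [4, 5] / [6, 7] / [8];  Q = [1, 4, 7] / [2, 5] / [3, 8] / [6]
Final shape: (3, 2, 2, 1).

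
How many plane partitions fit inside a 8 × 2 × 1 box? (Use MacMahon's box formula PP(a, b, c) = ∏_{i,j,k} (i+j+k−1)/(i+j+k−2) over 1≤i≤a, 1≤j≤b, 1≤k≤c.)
PP(8, 2, 1) = 45

Evaluate the triple product over i = 1..8, j = 1..2, k = 1..1. The factors are (2/1) · (3/2) · (3/2) · (4/3) · (4/3) · (5/4) · (5/4) · (6/5) · … (16 factors total). The numerators and denominators telescope so the product is an integer; carrying out the multiplication exactly gives PP(8, 2, 1) = 45.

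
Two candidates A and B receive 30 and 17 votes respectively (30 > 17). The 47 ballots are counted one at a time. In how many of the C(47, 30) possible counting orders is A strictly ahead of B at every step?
Strict-lead orderings = 758201178306

Total orderings of the 47 votes with 30 for A: C(47, 30) = 2741188875414. By the Bertrand ballot formula (Cycle Lemma / reflection principle), the number of orderings in which A is strictly ahead of B throughout is (p − q)/(p + q) · C(p + q, p) = (30 − 17)/(30 + 17) · 2741188875414 = 758201178306.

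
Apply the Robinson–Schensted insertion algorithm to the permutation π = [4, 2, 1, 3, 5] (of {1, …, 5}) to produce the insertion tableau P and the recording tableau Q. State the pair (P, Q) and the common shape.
P = [1, 3, 5] / [2] / [4];  Q = [1, 4, 5] / [2] / [3];  common shape = (3, 1, 1)

Row-insert the values π_1, π_2, … into P one at a time, bumping the leftmost entry strictly greater than the inserted value down to the next row. The recording tableau Q records, in position (i, j), the step at which that cell was added to P.
  Insert 4 (step 1): P = [4];  Q = [1]
  Insert 2 (step 2): P = [2] / [4];  Q = [1] / [2]
  Insert 1 (step 3): P = [1] / [2] / [4];  Q = [1] / [2] / [3]
  Insert 3 (step 4): P = [1, 3] / [2] / [4];  Q = [1, 4] / [2] / [3]
  Insert 5 (step 5): P = [1, 3, 5] / [2] / [4];  Q = [1, 4, 5] / [2] / [3]
Final shape: (3, 1, 1).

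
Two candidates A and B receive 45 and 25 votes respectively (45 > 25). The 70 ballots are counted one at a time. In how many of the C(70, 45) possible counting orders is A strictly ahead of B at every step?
Strict-lead orderings = 1844503362944223072

Total orderings of the 70 votes with 45 for A: C(70, 45) = 6455761770304780752. By the Bertrand ballot formula (Cycle Lemma / reflection principle), the number of orderings in which A is strictly ahead of B throughout is (p − q)/(p + q) · C(p + q, p) = (45 − 25)/(45 + 25) · 6455761770304780752 = 1844503362944223072.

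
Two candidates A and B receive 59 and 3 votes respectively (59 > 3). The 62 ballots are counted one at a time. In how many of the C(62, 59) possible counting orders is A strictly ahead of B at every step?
Strict-lead orderings = 34160

Total orderings of the 62 votes with 59 for A: C(62, 59) = 37820. By the Bertrand ballot formula (Cycle Lemma / reflection principle), the number of orderings in which A is strictly ahead of B throughout is (p − q)/(p + q) · C(p + q, p) = (59 − 3)/(59 + 3) · 37820 = 34160.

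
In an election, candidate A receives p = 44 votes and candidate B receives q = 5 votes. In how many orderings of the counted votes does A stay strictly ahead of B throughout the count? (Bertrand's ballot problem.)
Strict-lead orderings = 1517724

Total orderings of the 49 votes with 44 for A: C(49, 44) = 1906884. By the Bertrand ballot formula (Cycle Lemma / reflection principle), the number of orderings in which A is strictly ahead of B throughout is (p − q)/(p + q) · C(p + q, p) = (44 − 5)/(44 + 5) · 1906884 = 1517724.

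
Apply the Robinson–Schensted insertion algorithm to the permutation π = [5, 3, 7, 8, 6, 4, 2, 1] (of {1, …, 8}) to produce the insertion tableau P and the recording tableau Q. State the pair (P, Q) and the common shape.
P = [1, 4, 8] / [2, 6] / [3] / [5] / [7];  Q = [1, 3, 4] / [2, 5] / [6] / [7] / [8];  common shape = (3, 2, 1, 1, 1)

Row-insert the values π_1, π_2, … into P one at a time, bumping the leftmost entry strictly greater than the inserted value down to the next row. The recording tableau Q records, in position (i, j), the step at which that cell was added to P.
  Insert 5 (step 1): P = [5];  Q = [1]
  Insert 3 (step 2): P = [3] / [5];  Q = [1] / [2]
  Insert 7 (step 3): P = [3, 7] / [5];  Q = [1, 3] / [2]
  Insert 8 (step 4): P = [3, 7, 8] / [5];  Q = [1, 3, 4] / [2]
  Insert 6 (step 5): P = [3, 6, 8] / [5, 7];  Q = [1, 3, 4] / [2, 5]
  Insert 4 (step 6): P = [3, 4, 8] / [5, 6] / [7];  Q = [1, 3, 4] / [2, 5] / [6]
  Insert 2 (step 7): P = [2, 4, 8] / [3, 6] / [5] / [7];  Q = [1, 3, 4] / [2, 5] / [6] / [7]
  Insert 1 (step 8): P = [1, 4, 8] / [2, 6] / [3] / [5] / [7];  Q = [1, 3, 4] / [2, 5] / [6] / [7] / [8]
Final shape: (3, 2, 1, 1, 1).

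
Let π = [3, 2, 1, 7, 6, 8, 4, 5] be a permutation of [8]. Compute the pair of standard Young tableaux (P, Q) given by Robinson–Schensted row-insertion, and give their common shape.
P = [1, 4, 5] / [2, 6, 8] / [3, 7];  Q = [1, 4, 6] / [2, 5, 8] / [3, 7];  common shape = (3, 3, 2)

Row-insert the values π_1, π_2, … into P one at a time, bumping the leftmost entry strictly greater than the inserted value down to the next row. The recording tableau Q records, in position (i, j), the step at which that cell was added to P.
  Insert 3 (step 1): P = [3];  Q = [1]
  Insert 2 (step 2): P = [2] / [3];  Q = [1] / [2]
  Insert 1 (step 3): P = [1] / [2] / [3];  Q = [1] / [2] / [3]
  Insert 7 (step 4): P = [1, 7] / [2] / [3];  Q = [1, 4] / [2] / [3]
  Insert 6 (step 5): P = [1, 6] / [2, 7] / [3];  Q = [1, 4] / [2, 5] / [3]
  Insert 8 (step 6): P = [1, 6, 8] / [2, 7] / [3];  Q = [1, 4, 6] / [2, 5] / [3]
  Insert 4 (step 7): P = [1, 4, 8] / [2, 6] / [3, 7];  Q = [1, 4, 6] / [2, 5] / [3, 7]
  Insert 5 (step 8): P = [1, 4, 5] / [2, 6, 8] / [3, 7];  Q = [1, 4, 6] / [2, 5, 8] / [3, 7]
Final shape: (3, 3, 2).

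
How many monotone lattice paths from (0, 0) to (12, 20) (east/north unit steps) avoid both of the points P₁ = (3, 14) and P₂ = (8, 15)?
Number of paths = 161123956

Inclusion–exclusion. Total paths: C(32, 12) = 225792840. Through P₁: C(17, 3)·C(15, 9) = 3403400. Through P₂: C(23, 8)·C(9, 4) = 61779564. Since P₁ is strictly southwest of P₂, a monotone path through both must visit P₁ then P₂; paths through both = C(17, 3)·C(6, 5)·C(9, 4) = 514080. Avoid both = 225792840 − 3403400 − 61779564 + 514080 = 161123956.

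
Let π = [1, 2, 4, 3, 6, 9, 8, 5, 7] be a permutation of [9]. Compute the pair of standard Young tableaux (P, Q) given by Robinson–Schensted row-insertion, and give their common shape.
P = [1, 2, 3, 5, 7] / [4, 6, 8] / [9];  Q = [1, 2, 3, 5, 6] / [4, 7, 9] / [8];  common shape = (5, 3, 1)

Row-insert the values π_1, π_2, … into P one at a time, bumping the leftmost entry strictly greater than the inserted value down to the next row. The recording tableau Q records, in position (i, j), the step at which that cell was added to P.
  Insert 1 (step 1): P = [1];  Q = [1]
  Insert 2 (step 2): P = [1, 2];  Q = [1, 2]
  Insert 4 (step 3): P = [1, 2, 4];  Q = [1, 2, 3]
  Insert 3 (step 4): P = [1, 2, 3] / [4];  Q = [1, 2, 3] / [4]
  Insert 6 (step 5): P = [1, 2, 3, 6] / [4];  Q = [1, 2, 3, 5] / [4]
  Insert 9 (step 6): P = [1, 2, 3, 6, 9] / [4];  Q = [1, 2, 3, 5, 6] / [4]
  Insert 8 (step 7): P = [1, 2, 3, 6, 8] / [4, 9];  Q = [1, 2, 3, 5, 6] / [4, 7]
  Insert 5 (step 8): P = [1, 2, 3, 5, 8] / [4, 6] / [9];  Q = [1, 2, 3, 5, 6] / [4, 7] / [8]
  Insert 7 (step 9): P = [1, 2, 3, 5, 7] / [4, 6, 8] / [9];  Q = [1, 2, 3, 5, 6] / [4, 7, 9] / [8]
Final shape: (5, 3, 1).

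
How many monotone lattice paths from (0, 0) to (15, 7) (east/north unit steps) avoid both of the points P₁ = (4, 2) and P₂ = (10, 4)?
Number of paths = 72488

Inclusion–exclusion. Total paths: C(22, 15) = 170544. Through P₁: C(6, 4)·C(16, 11) = 65520. Through P₂: C(14, 10)·C(8, 5) = 56056. Since P₁ is strictly southwest of P₂, a monotone path through both must visit P₁ then P₂; paths through both = C(6, 4)·C(8, 6)·C(8, 5) = 23520. Avoid both = 170544 − 65520 − 56056 + 23520 = 72488.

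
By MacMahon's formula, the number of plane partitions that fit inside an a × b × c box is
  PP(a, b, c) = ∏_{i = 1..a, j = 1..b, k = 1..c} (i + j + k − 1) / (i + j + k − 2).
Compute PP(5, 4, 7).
PP(5, 4, 7) = 868489479

Evaluate the triple product over i = 1..5, j = 1..4, k = 1..7. The factors are (2/1) · (3/2) · (4/3) · (5/4) · (6/5) · (7/6) · (8/7) · (3/2) · … (140 factors total). The numerators and denominators telescope so the product is an integer; carrying out the multiplication exactly gives PP(5, 4, 7) = 868489479.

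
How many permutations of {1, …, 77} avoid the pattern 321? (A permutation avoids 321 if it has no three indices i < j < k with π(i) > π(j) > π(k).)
C_77 = 18793142726809884575211361279087545193250040

These 321-avoiding permutations are counted by the Catalan number C_n = (1/(n + 1)) · C(2n, n). For n = 77: C_77 = (1/78) · C(154, 77) = 1465865132691170996866486179768828525073503120/78 = 18793142726809884575211361279087545193250040.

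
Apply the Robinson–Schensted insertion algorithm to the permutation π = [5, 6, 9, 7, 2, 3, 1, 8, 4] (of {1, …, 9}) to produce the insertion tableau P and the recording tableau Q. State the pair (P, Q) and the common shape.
P = [1, 3, 4, 8] / [2, 6, 7] / [5] / [9];  Q = [1, 2, 3, 8] / [4, 6, 9] / [5] / [7];  common shape = (4, 3, 1, 1)

Row-insert the values π_1, π_2, … into P one at a time, bumping the leftmost entry strictly greater than the inserted value down to the next row. The recording tableau Q records, in position (i, j), the step at which that cell was added to P.
  Insert 5 (step 1): P = [5];  Q = [1]
  Insert 6 (step 2): P = [5, 6];  Q = [1, 2]
  Insert 9 (step 3): P = [5, 6, 9];  Q = [1, 2, 3]
  Insert 7 (step 4): P = [5, 6, 7] / [9];  Q = [1, 2, 3] / [4]
  Insert 2 (step 5): P = [2, 6, 7] / [5] / [9];  Q = [1, 2, 3] / [4] / [5]
  Insert 3 (step 6): P = [2, 3, 7] / [5, 6] / [9];  Q = [1, 2, 3] / [4, 6] / [5]
  Insert 1 (step 7): P = [1, 3, 7] / [2, 6] / [5] / [9];  Q = [1, 2, 3] / [4, 6] / [5] / [7]
  Insert 8 (step 8): P = [1, 3, 7, 8] / [2, 6] / [5] / [9];  Q = [1, 2, 3, 8] / [4, 6] / [5] / [7]
  Insert 4 (step 9): P = [1, 3, 4, 8] / [2, 6, 7] / [5] / [9];  Q = [1, 2, 3, 8] / [4, 6, 9] / [5] / [7]
Final shape: (4, 3, 1, 1).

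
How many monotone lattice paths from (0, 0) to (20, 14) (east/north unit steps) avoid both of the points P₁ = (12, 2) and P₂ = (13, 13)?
Number of paths = 1297316306

Inclusion–exclusion. Total paths: C(34, 20) = 1391975640. Through P₁: C(14, 12)·C(20, 8) = 11463270. Through P₂: C(26, 13)·C(8, 7) = 83204800. Since P₁ is strictly southwest of P₂, a monotone path through both must visit P₁ then P₂; paths through both = C(14, 12)·C(12, 1)·C(8, 7) = 8736. Avoid both = 1391975640 − 11463270 − 83204800 + 8736 = 1297316306.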